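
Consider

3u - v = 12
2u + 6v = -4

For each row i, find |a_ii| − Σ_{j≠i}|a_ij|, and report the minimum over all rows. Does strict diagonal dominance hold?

row 1: |3| − (1) = 2
row 2: |6| − (2) = 4
minimum over rows = 2 → strictly diagonally dominant (convergence guaranteed)

2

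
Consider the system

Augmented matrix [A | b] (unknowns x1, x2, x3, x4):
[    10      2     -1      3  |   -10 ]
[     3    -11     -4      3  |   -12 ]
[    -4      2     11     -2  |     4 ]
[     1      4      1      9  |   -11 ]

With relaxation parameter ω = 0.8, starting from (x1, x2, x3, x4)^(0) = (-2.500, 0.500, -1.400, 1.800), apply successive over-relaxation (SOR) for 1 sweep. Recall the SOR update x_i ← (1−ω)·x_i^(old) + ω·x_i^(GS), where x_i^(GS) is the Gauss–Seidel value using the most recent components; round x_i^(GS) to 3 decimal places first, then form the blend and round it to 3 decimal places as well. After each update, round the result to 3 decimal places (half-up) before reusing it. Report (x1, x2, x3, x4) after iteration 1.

Iteration 1:
  x1: GS value = (-10 - (2)·0.500 - (-1)·-1.400 - (3)·1.800) / (10) = -1.780;  x1 ← (1−ω)·-2.500 + ω·-1.780 = -1.924
  x2: GS value = (-12 - (3)·-1.924 - (-4)·-1.400 - (3)·1.800) / (-11) = 1.566;  x2 ← (1−ω)·0.500 + ω·1.566 = 1.353
  x3: GS value = (4 - (-4)·-1.924 - (2)·1.353 - (-2)·1.800) / (11) = -0.255;  x3 ← (1−ω)·-1.400 + ω·-0.255 = -0.484
  x4: GS value = (-11 - (1)·-1.924 - (4)·1.353 - (1)·-0.484) / (9) = -1.556;  x4 ← (1−ω)·1.800 + ω·-1.556 = -0.885

(-1.924, 1.353, -0.484, -0.885)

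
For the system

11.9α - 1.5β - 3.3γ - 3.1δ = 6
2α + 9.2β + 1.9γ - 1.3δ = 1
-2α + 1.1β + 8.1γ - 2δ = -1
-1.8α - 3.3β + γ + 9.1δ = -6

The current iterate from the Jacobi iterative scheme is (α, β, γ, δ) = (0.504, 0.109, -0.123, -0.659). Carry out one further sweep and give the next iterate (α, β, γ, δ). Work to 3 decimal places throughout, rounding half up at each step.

(0.312, -0.069, -0.177, -0.507)

One sweep:
  α = (6 - (-1.5)·0.109 - (-3.3)·-0.123 - (-3.1)·-0.659) / (11.9) = 0.312
  β = (1 - (2)·0.504 - (1.9)·-0.123 - (-1.3)·-0.659) / (9.2) = -0.069
  γ = (-1 - (-2)·0.504 - (1.1)·0.109 - (-2)·-0.659) / (8.1) = -0.177
  δ = (-6 - (-1.8)·0.504 - (-3.3)·0.109 - (1)·-0.123) / (9.1) = -0.507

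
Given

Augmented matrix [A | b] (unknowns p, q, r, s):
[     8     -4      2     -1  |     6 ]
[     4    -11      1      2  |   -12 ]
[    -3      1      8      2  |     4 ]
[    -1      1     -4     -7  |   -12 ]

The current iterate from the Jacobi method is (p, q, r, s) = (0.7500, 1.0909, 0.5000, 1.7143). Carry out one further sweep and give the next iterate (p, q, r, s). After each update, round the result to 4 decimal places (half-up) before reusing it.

(1.3847, 1.7208, 0.2163, 1.4773)

One sweep:
  p = (6 - (-4)·1.0909 - (2)·0.5000 - (-1)·1.7143) / (8) = 1.3847
  q = (-12 - (4)·0.7500 - (1)·0.5000 - (2)·1.7143) / (-11) = 1.7208
  r = (4 - (-3)·0.7500 - (1)·1.0909 - (2)·1.7143) / (8) = 0.2163
  s = (-12 - (-1)·0.7500 - (1)·1.0909 - (-4)·0.5000) / (-7) = 1.4773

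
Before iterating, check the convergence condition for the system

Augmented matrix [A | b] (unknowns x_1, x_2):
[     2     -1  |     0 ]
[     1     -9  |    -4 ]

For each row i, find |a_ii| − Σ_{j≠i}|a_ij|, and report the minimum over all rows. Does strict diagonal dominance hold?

row 1: |2| − (1) = 1
row 2: |-9| − (1) = 8
minimum over rows = 1 → strictly diagonally dominant (convergence guaranteed)

1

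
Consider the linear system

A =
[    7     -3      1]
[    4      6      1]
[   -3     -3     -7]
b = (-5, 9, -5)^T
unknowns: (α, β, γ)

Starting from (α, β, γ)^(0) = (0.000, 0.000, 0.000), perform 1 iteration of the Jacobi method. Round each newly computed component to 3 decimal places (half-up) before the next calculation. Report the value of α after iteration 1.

Iteration 1:
  α = (-5 - (-3)·0.000 - (1)·0.000) / (7) = -0.714
  β = (9 - (4)·0.000 - (1)·0.000) / (6) = 1.500
  γ = (-5 - (-3)·0.000 - (-3)·0.000) / (-7) = 0.714

-0.714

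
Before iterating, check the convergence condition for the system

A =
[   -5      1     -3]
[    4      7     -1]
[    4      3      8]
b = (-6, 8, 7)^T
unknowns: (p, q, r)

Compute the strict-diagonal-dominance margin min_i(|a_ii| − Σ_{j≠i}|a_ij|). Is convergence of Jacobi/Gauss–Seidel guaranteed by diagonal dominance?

1

row 1: |-5| − (1+3) = 1
row 2: |7| − (4+1) = 2
row 3: |8| − (4+3) = 1
minimum over rows = 1 → strictly diagonally dominant (convergence guaranteed)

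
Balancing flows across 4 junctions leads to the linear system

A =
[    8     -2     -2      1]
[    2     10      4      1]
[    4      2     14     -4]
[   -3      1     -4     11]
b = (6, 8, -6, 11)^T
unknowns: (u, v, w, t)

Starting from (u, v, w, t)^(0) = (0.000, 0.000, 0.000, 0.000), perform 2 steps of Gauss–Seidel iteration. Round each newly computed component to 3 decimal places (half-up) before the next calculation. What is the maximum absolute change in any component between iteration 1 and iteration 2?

Iteration 1:
  u = (6 - (-2)·0.000 - (-2)·0.000 - (1)·0.000) / (8) = 0.750
  v = (8 - (2)·0.750 - (4)·0.000 - (1)·0.000) / (10) = 0.650
  w = (-6 - (4)·0.750 - (2)·0.650 - (-4)·0.000) / (14) = -0.736
  t = (11 - (-3)·0.750 - (1)·0.650 - (-4)·-0.736) / (11) = 0.878
Iteration 2:
  u = (6 - (-2)·0.650 - (-2)·-0.736 - (1)·0.878) / (8) = 0.619
  v = (8 - (2)·0.619 - (4)·-0.736 - (1)·0.878) / (10) = 0.883
  w = (-6 - (4)·0.619 - (2)·0.883 - (-4)·0.878) / (14) = -0.481
  t = (11 - (-3)·0.619 - (1)·0.883 - (-4)·-0.481) / (11) = 0.914
Change: (-0.131, 0.233, 0.255, 0.036) → max |·| = 0.255

0.255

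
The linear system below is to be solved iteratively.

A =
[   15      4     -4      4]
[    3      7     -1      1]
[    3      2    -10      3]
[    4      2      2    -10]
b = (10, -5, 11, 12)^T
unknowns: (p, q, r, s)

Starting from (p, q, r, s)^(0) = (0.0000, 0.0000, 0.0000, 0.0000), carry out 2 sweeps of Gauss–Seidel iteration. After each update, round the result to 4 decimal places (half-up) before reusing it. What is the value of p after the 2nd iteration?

Iteration 1:
  p = (10 - (4)·0.0000 - (-4)·0.0000 - (4)·0.0000) / (15) = 0.6667
  q = (-5 - (3)·0.6667 - (-1)·0.0000 - (1)·0.0000) / (7) = -1.0000
  r = (11 - (3)·0.6667 - (2)·-1.0000 - (3)·0.0000) / (-10) = -1.1000
  s = (12 - (4)·0.6667 - (2)·-1.0000 - (2)·-1.1000) / (-10) = -1.3533
Iteration 2:
  p = (10 - (4)·-1.0000 - (-4)·-1.1000 - (4)·-1.3533) / (15) = 1.0009
  q = (-5 - (3)·1.0009 - (-1)·-1.1000 - (1)·-1.3533) / (7) = -1.1071
  r = (11 - (3)·1.0009 - (2)·-1.1071 - (3)·-1.3533) / (-10) = -1.4271
  s = (12 - (4)·1.0009 - (2)·-1.1071 - (2)·-1.4271) / (-10) = -1.3065

1.0009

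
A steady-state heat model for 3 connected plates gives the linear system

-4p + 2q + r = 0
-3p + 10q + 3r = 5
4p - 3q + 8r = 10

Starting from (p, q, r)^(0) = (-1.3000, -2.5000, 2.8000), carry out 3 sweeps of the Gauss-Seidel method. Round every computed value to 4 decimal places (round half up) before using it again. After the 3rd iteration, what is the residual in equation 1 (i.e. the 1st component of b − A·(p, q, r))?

-0.1194

Iteration 1:
  p = (0 - (2)·-2.5000 - (1)·2.8000) / (-4) = -0.5500
  q = (5 - (-3)·-0.5500 - (3)·2.8000) / (10) = -0.5050
  r = (10 - (4)·-0.5500 - (-3)·-0.5050) / (8) = 1.3356
Iteration 2:
  p = (0 - (2)·-0.5050 - (1)·1.3356) / (-4) = 0.0814
  q = (5 - (-3)·0.0814 - (3)·1.3356) / (10) = 0.1237
  r = (10 - (4)·0.0814 - (-3)·0.1237) / (8) = 1.2557
Iteration 3:
  p = (0 - (2)·0.1237 - (1)·1.2557) / (-4) = 0.3758
  q = (5 - (-3)·0.3758 - (3)·1.2557) / (10) = 0.2360
  r = (10 - (4)·0.3758 - (-3)·0.2360) / (8) = 1.1506
Residual b − A·x = (-0.1194, 0.3156, 0.0000)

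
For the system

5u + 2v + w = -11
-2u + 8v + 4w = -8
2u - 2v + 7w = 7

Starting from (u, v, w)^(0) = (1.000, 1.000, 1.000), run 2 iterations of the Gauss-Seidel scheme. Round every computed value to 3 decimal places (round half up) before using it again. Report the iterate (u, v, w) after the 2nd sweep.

(-1.554, -1.974, 0.880)

Iteration 1:
  u = (-11 - (2)·1.000 - (1)·1.000) / (5) = -2.800
  v = (-8 - (-2)·-2.800 - (4)·1.000) / (8) = -2.200
  w = (7 - (2)·-2.800 - (-2)·-2.200) / (7) = 1.171
Iteration 2:
  u = (-11 - (2)·-2.200 - (1)·1.171) / (5) = -1.554
  v = (-8 - (-2)·-1.554 - (4)·1.171) / (8) = -1.974
  w = (7 - (2)·-1.554 - (-2)·-1.974) / (7) = 0.880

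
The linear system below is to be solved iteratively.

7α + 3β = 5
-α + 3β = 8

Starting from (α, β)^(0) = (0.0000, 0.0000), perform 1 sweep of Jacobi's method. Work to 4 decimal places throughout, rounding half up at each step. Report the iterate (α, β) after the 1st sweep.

(0.7143, 2.6667)

Iteration 1:
  α = (5 - (3)·0.0000) / (7) = 0.7143
  β = (8 - (-1)·0.0000) / (3) = 2.6667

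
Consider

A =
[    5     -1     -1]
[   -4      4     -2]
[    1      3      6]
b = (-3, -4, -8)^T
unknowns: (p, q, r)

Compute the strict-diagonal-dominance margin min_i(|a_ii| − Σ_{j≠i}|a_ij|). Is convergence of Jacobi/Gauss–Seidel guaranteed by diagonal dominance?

row 1: |5| − (1+1) = 3
row 2: |4| − (4+2) = -2
row 3: |6| − (1+3) = 2
minimum over rows = -2 → not strictly diagonally dominant

-2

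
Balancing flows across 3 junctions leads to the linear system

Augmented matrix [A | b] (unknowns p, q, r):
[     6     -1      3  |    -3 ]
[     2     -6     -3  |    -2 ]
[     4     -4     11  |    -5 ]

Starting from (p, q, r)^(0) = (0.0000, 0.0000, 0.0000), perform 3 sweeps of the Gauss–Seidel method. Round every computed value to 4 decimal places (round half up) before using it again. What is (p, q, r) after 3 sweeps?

(-0.3441, 0.3216, -0.2125)

Iteration 1:
  p = (-3 - (-1)·0.0000 - (3)·0.0000) / (6) = -0.5000
  q = (-2 - (2)·-0.5000 - (-3)·0.0000) / (-6) = 0.1667
  r = (-5 - (4)·-0.5000 - (-4)·0.1667) / (11) = -0.2121
Iteration 2:
  p = (-3 - (-1)·0.1667 - (3)·-0.2121) / (6) = -0.3662
  q = (-2 - (2)·-0.3662 - (-3)·-0.2121) / (-6) = 0.3173
  r = (-5 - (4)·-0.3662 - (-4)·0.3173) / (11) = -0.2060
Iteration 3:
  p = (-3 - (-1)·0.3173 - (3)·-0.2060) / (6) = -0.3441
  q = (-2 - (2)·-0.3441 - (-3)·-0.2060) / (-6) = 0.3216
  r = (-5 - (4)·-0.3441 - (-4)·0.3216) / (11) = -0.2125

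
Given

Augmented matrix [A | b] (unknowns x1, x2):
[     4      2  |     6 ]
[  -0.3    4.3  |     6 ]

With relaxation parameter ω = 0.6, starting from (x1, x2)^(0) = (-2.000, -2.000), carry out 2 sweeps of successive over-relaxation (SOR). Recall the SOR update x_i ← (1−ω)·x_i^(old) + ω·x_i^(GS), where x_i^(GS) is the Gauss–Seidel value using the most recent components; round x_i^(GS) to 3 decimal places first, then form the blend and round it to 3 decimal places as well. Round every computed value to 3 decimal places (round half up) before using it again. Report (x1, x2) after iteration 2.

(1.160, 0.912)

Iteration 1:
  x1: GS value = (6 - (2)·-2.000) / (4) = 2.500;  x1 ← (1−ω)·-2.000 + ω·2.500 = 0.700
  x2: GS value = (6 - (-0.3)·0.700) / (4.3) = 1.444;  x2 ← (1−ω)·-2.000 + ω·1.444 = 0.066
Iteration 2:
  x1: GS value = (6 - (2)·0.066) / (4) = 1.467;  x1 ← (1−ω)·0.700 + ω·1.467 = 1.160
  x2: GS value = (6 - (-0.3)·1.160) / (4.3) = 1.476;  x2 ← (1−ω)·0.066 + ω·1.476 = 0.912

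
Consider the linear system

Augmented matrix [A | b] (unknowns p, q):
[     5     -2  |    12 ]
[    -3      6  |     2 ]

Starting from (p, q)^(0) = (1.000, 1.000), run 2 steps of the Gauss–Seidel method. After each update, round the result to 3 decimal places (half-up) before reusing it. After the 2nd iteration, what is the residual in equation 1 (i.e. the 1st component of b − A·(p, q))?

Iteration 1:
  p = (12 - (-2)·1.000) / (5) = 2.800
  q = (2 - (-3)·2.800) / (6) = 1.733
Iteration 2:
  p = (12 - (-2)·1.733) / (5) = 3.093
  q = (2 - (-3)·3.093) / (6) = 1.880
Residual b − A·x = (0.295, -0.001)

0.295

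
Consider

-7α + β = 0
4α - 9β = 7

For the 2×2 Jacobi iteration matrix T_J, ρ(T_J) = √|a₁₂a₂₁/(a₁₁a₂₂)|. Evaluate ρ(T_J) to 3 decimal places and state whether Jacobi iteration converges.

0.252

a₁₂a₂₁/(a₁₁a₂₂) = (1)·(4) / ((-7)·(-9)) = 0.063492
ρ = √|0.063492| = √0.063492 = 0.252
ρ < 1, so Jacobi converges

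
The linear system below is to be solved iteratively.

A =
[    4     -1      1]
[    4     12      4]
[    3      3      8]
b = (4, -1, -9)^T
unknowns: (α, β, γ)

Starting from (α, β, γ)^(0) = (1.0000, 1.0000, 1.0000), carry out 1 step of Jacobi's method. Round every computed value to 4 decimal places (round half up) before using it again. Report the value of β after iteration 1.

-0.7500

Iteration 1:
  α = (4 - (-1)·1.0000 - (1)·1.0000) / (4) = 1.0000
  β = (-1 - (4)·1.0000 - (4)·1.0000) / (12) = -0.7500
  γ = (-9 - (3)·1.0000 - (3)·1.0000) / (8) = -1.8750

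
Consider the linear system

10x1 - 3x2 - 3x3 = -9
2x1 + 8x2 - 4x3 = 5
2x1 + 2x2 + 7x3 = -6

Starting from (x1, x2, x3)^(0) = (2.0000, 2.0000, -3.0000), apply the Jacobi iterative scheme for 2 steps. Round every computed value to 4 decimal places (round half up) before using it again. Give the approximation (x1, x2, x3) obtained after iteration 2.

(-1.9125, -0.0750, -0.1214)

Iteration 1:
  x1 = (-9 - (-3)·2.0000 - (-3)·-3.0000) / (10) = -1.2000
  x2 = (5 - (2)·2.0000 - (-4)·-3.0000) / (8) = -1.3750
  x3 = (-6 - (2)·2.0000 - (2)·2.0000) / (7) = -2.0000
Iteration 2:
  x1 = (-9 - (-3)·-1.3750 - (-3)·-2.0000) / (10) = -1.9125
  x2 = (5 - (2)·-1.2000 - (-4)·-2.0000) / (8) = -0.0750
  x3 = (-6 - (2)·-1.2000 - (2)·-1.3750) / (7) = -0.1214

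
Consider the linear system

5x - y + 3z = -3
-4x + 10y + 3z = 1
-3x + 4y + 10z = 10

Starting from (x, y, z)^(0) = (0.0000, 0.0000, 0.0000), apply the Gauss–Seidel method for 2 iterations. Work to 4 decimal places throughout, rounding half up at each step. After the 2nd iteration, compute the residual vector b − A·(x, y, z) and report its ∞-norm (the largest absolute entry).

Iteration 1:
  x = (-3 - (-1)·0.0000 - (3)·0.0000) / (5) = -0.6000
  y = (1 - (-4)·-0.6000 - (3)·0.0000) / (10) = -0.1400
  z = (10 - (-3)·-0.6000 - (4)·-0.1400) / (10) = 0.8760
Iteration 2:
  x = (-3 - (-1)·-0.1400 - (3)·0.8760) / (5) = -1.1536
  y = (1 - (-4)·-1.1536 - (3)·0.8760) / (10) = -0.6242
  z = (10 - (-3)·-1.1536 - (4)·-0.6242) / (10) = 0.9036
Residual b − A·x = (-0.5670, -0.0832, 0.0000); ∞-norm = 0.5670

0.5670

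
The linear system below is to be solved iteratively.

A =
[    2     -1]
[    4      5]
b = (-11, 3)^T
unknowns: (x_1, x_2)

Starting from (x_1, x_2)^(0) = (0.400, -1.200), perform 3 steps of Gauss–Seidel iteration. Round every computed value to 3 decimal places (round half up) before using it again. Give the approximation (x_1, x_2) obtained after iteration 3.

(-4.096, 3.877)

Iteration 1:
  x_1 = (-11 - (-1)·-1.200) / (2) = -6.100
  x_2 = (3 - (4)·-6.100) / (5) = 5.480
Iteration 2:
  x_1 = (-11 - (-1)·5.480) / (2) = -2.760
  x_2 = (3 - (4)·-2.760) / (5) = 2.808
Iteration 3:
  x_1 = (-11 - (-1)·2.808) / (2) = -4.096
  x_2 = (3 - (4)·-4.096) / (5) = 3.877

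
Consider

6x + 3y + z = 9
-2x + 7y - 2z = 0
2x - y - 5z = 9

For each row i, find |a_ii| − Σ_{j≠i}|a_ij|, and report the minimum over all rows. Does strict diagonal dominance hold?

row 1: |6| − (3+1) = 2
row 2: |7| − (2+2) = 3
row 3: |-5| − (2+1) = 2
minimum over rows = 2 → strictly diagonally dominant (convergence guaranteed)

2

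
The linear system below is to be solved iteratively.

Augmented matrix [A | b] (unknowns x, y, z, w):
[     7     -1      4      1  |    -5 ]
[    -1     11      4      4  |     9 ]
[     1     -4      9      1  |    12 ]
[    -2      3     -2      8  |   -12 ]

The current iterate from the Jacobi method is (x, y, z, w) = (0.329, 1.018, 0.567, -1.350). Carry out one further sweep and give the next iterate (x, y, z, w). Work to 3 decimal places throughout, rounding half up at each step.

(-0.700, 1.133, 1.899, -1.658)

One sweep:
  x = (-5 - (-1)·1.018 - (4)·0.567 - (1)·-1.350) / (7) = -0.700
  y = (9 - (-1)·0.329 - (4)·0.567 - (4)·-1.350) / (11) = 1.133
  z = (12 - (1)·0.329 - (-4)·1.018 - (1)·-1.350) / (9) = 1.899
  w = (-12 - (-2)·0.329 - (3)·1.018 - (-2)·0.567) / (8) = -1.658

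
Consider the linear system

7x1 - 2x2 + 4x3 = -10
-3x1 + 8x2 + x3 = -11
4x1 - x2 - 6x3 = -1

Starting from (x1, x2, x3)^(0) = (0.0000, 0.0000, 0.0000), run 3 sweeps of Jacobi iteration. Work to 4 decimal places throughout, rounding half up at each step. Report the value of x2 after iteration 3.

Iteration 1:
  x1 = (-10 - (-2)·0.0000 - (4)·0.0000) / (7) = -1.4286
  x2 = (-11 - (-3)·0.0000 - (1)·0.0000) / (8) = -1.3750
  x3 = (-1 - (4)·0.0000 - (-1)·0.0000) / (-6) = 0.1667
Iteration 2:
  x1 = (-10 - (-2)·-1.3750 - (4)·0.1667) / (7) = -1.9167
  x2 = (-11 - (-3)·-1.4286 - (1)·0.1667) / (8) = -1.9316
  x3 = (-1 - (4)·-1.4286 - (-1)·-1.3750) / (-6) = -0.5566
Iteration 3:
  x1 = (-10 - (-2)·-1.9316 - (4)·-0.5566) / (7) = -1.6624
  x2 = (-11 - (-3)·-1.9167 - (1)·-0.5566) / (8) = -2.0242
  x3 = (-1 - (4)·-1.9167 - (-1)·-1.9316) / (-6) = -0.7892

-2.0242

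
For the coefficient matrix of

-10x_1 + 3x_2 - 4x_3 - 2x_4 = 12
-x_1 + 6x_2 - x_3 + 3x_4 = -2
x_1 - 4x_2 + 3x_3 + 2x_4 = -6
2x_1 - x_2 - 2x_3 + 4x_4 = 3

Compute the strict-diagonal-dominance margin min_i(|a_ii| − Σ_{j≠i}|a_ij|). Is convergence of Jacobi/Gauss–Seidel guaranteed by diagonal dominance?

row 1: |-10| − (3+4+2) = 1
row 2: |6| − (1+1+3) = 1
row 3: |3| − (1+4+2) = -4
row 4: |4| − (2+1+2) = -1
minimum over rows = -4 → not strictly diagonally dominant

-4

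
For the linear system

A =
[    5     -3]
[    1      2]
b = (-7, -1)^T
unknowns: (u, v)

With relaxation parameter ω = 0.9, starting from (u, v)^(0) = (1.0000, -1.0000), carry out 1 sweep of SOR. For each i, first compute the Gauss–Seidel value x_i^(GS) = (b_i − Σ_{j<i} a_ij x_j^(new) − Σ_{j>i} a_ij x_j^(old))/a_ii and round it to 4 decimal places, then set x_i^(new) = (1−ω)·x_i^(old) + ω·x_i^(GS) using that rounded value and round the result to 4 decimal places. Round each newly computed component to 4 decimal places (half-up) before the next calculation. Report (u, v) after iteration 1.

Iteration 1:
  u: GS value = (-7 - (-3)·-1.0000) / (5) = -2.0000;  u ← (1−ω)·1.0000 + ω·-2.0000 = -1.7000
  v: GS value = (-1 - (1)·-1.7000) / (2) = 0.3500;  v ← (1−ω)·-1.0000 + ω·0.3500 = 0.2150

(-1.7000, 0.2150)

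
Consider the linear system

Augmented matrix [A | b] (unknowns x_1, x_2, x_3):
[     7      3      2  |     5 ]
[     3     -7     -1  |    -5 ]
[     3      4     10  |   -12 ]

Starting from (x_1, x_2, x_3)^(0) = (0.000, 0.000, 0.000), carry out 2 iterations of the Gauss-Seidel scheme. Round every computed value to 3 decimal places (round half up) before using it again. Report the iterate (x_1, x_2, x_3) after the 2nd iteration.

(0.798, 1.317, -1.966)

Iteration 1:
  x_1 = (5 - (3)·0.000 - (2)·0.000) / (7) = 0.714
  x_2 = (-5 - (3)·0.714 - (-1)·0.000) / (-7) = 1.020
  x_3 = (-12 - (3)·0.714 - (4)·1.020) / (10) = -1.822
Iteration 2:
  x_1 = (5 - (3)·1.020 - (2)·-1.822) / (7) = 0.798
  x_2 = (-5 - (3)·0.798 - (-1)·-1.822) / (-7) = 1.317
  x_3 = (-12 - (3)·0.798 - (4)·1.317) / (10) = -1.966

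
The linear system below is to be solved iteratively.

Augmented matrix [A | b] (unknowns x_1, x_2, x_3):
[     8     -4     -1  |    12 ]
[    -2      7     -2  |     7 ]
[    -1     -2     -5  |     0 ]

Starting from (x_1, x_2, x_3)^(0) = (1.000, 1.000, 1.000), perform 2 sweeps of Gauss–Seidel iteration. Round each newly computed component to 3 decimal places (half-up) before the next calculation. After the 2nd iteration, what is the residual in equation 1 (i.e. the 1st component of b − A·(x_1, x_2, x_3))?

Iteration 1:
  x_1 = (12 - (-4)·1.000 - (-1)·1.000) / (8) = 2.125
  x_2 = (7 - (-2)·2.125 - (-2)·1.000) / (7) = 1.893
  x_3 = (0 - (-1)·2.125 - (-2)·1.893) / (-5) = -1.182
Iteration 2:
  x_1 = (12 - (-4)·1.893 - (-1)·-1.182) / (8) = 2.299
  x_2 = (7 - (-2)·2.299 - (-2)·-1.182) / (7) = 1.319
  x_3 = (0 - (-1)·2.299 - (-2)·1.319) / (-5) = -0.987
Residual b − A·x = (-2.103, 0.391, 0.002)

-2.103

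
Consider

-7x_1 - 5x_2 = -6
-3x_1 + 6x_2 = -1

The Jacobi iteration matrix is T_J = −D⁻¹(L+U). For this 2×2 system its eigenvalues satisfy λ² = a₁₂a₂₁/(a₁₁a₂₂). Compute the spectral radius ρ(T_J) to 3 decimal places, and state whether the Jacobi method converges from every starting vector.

a₁₂a₂₁/(a₁₁a₂₂) = (-5)·(-3) / ((-7)·(6)) = -0.357143
ρ = √|-0.357143| = √0.357143 = 0.598
ρ < 1, so Jacobi converges

0.598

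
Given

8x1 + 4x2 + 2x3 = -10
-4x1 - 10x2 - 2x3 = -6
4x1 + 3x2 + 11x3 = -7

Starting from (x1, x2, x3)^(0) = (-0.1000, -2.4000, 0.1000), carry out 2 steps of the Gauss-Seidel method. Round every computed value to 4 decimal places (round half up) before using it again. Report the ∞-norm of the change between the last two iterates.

Iteration 1:
  x1 = (-10 - (4)·-2.4000 - (2)·0.1000) / (8) = -0.0750
  x2 = (-6 - (-4)·-0.0750 - (-2)·0.1000) / (-10) = 0.6100
  x3 = (-7 - (4)·-0.0750 - (3)·0.6100) / (11) = -0.7755
Iteration 2:
  x1 = (-10 - (4)·0.6100 - (2)·-0.7755) / (8) = -1.3611
  x2 = (-6 - (-4)·-1.3611 - (-2)·-0.7755) / (-10) = 1.2995
  x3 = (-7 - (4)·-1.3611 - (3)·1.2995) / (11) = -0.4958
Change: (-1.2861, 0.6895, 0.2797) → max |·| = 1.2861

1.2861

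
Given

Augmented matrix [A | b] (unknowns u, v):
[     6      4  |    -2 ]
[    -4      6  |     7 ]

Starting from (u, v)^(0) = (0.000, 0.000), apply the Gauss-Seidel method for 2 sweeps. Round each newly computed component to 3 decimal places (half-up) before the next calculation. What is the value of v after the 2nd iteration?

0.525

Iteration 1:
  u = (-2 - (4)·0.000) / (6) = -0.333
  v = (7 - (-4)·-0.333) / (6) = 0.945
Iteration 2:
  u = (-2 - (4)·0.945) / (6) = -0.963
  v = (7 - (-4)·-0.963) / (6) = 0.525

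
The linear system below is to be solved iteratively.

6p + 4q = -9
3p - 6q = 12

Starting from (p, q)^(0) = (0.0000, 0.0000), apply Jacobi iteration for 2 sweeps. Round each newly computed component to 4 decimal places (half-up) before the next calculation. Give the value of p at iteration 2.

-0.1667

Iteration 1:
  p = (-9 - (4)·0.0000) / (6) = -1.5000
  q = (12 - (3)·0.0000) / (-6) = -2.0000
Iteration 2:
  p = (-9 - (4)·-2.0000) / (6) = -0.1667
  q = (12 - (3)·-1.5000) / (-6) = -2.7500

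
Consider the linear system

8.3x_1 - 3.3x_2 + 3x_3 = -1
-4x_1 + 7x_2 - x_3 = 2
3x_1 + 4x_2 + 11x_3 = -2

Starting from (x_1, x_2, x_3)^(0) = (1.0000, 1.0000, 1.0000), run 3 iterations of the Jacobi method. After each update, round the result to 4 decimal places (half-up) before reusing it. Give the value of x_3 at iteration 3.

-0.3819

Iteration 1:
  x_1 = (-1 - (-3.3)·1.0000 - (3)·1.0000) / (8.3) = -0.0843
  x_2 = (2 - (-4)·1.0000 - (-1)·1.0000) / (7) = 1.0000
  x_3 = (-2 - (3)·1.0000 - (4)·1.0000) / (11) = -0.8182
Iteration 2:
  x_1 = (-1 - (-3.3)·1.0000 - (3)·-0.8182) / (8.3) = 0.5728
  x_2 = (2 - (-4)·-0.0843 - (-1)·-0.8182) / (7) = 0.1207
  x_3 = (-2 - (3)·-0.0843 - (4)·1.0000) / (11) = -0.5225
Iteration 3:
  x_1 = (-1 - (-3.3)·0.1207 - (3)·-0.5225) / (8.3) = 0.1164
  x_2 = (2 - (-4)·0.5728 - (-1)·-0.5225) / (7) = 0.5384
  x_3 = (-2 - (3)·0.5728 - (4)·0.1207) / (11) = -0.3819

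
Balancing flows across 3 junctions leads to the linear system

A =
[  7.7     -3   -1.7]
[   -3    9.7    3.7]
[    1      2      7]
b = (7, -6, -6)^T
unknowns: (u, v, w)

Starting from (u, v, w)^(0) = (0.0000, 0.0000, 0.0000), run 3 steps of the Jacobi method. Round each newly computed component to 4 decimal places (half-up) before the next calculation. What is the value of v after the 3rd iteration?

-0.1614

Iteration 1:
  u = (7 - (-3)·0.0000 - (-1.7)·0.0000) / (7.7) = 0.9091
  v = (-6 - (-3)·0.0000 - (3.7)·0.0000) / (9.7) = -0.6186
  w = (-6 - (1)·0.0000 - (2)·0.0000) / (7) = -0.8571
Iteration 2:
  u = (7 - (-3)·-0.6186 - (-1.7)·-0.8571) / (7.7) = 0.4788
  v = (-6 - (-3)·0.9091 - (3.7)·-0.8571) / (9.7) = -0.0105
  w = (-6 - (1)·0.9091 - (2)·-0.6186) / (7) = -0.8103
Iteration 3:
  u = (7 - (-3)·-0.0105 - (-1.7)·-0.8103) / (7.7) = 0.7261
  v = (-6 - (-3)·0.4788 - (3.7)·-0.8103) / (9.7) = -0.1614
  w = (-6 - (1)·0.4788 - (2)·-0.0105) / (7) = -0.9225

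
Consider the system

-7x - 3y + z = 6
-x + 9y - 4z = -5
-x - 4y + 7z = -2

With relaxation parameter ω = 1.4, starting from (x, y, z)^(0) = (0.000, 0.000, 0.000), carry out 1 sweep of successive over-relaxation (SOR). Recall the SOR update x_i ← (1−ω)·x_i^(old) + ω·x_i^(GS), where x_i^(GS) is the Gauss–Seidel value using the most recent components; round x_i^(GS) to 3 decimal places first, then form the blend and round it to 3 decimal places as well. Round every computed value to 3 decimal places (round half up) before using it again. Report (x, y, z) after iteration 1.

(-1.200, -0.965, -1.413)

Iteration 1:
  x: GS value = (6 - (-3)·0.000 - (1)·0.000) / (-7) = -0.857;  x ← (1−ω)·0.000 + ω·-0.857 = -1.200
  y: GS value = (-5 - (-1)·-1.200 - (-4)·0.000) / (9) = -0.689;  y ← (1−ω)·0.000 + ω·-0.689 = -0.965
  z: GS value = (-2 - (-1)·-1.200 - (-4)·-0.965) / (7) = -1.009;  z ← (1−ω)·0.000 + ω·-1.009 = -1.413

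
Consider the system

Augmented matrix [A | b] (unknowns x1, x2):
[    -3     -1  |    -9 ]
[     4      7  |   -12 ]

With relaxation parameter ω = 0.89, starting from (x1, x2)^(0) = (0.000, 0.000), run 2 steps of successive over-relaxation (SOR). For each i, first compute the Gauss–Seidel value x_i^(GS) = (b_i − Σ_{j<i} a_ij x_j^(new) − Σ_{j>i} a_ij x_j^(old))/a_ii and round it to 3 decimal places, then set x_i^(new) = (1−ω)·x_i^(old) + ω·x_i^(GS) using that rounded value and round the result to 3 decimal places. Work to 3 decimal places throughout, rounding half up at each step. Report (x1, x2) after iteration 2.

Iteration 1:
  x1: GS value = (-9 - (-1)·0.000) / (-3) = 3.000;  x1 ← (1−ω)·0.000 + ω·3.000 = 2.670
  x2: GS value = (-12 - (4)·2.670) / (7) = -3.240;  x2 ← (1−ω)·0.000 + ω·-3.240 = -2.884
Iteration 2:
  x1: GS value = (-9 - (-1)·-2.884) / (-3) = 3.961;  x1 ← (1−ω)·2.670 + ω·3.961 = 3.819
  x2: GS value = (-12 - (4)·3.819) / (7) = -3.897;  x2 ← (1−ω)·-2.884 + ω·-3.897 = -3.786

(3.819, -3.786)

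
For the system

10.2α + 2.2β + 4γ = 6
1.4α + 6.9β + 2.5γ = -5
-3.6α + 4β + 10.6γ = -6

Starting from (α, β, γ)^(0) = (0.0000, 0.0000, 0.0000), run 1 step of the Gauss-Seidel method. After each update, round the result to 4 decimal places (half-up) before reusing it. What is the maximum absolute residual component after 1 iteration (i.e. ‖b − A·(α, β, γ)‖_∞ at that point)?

2.0484

Iteration 1:
  α = (6 - (2.2)·0.0000 - (4)·0.0000) / (10.2) = 0.5882
  β = (-5 - (1.4)·0.5882 - (2.5)·0.0000) / (6.9) = -0.8440
  γ = (-6 - (-3.6)·0.5882 - (4)·-0.8440) / (10.6) = -0.0478
Residual b − A·x = (2.0484, 0.1196, 0.0002); ∞-norm = 2.0484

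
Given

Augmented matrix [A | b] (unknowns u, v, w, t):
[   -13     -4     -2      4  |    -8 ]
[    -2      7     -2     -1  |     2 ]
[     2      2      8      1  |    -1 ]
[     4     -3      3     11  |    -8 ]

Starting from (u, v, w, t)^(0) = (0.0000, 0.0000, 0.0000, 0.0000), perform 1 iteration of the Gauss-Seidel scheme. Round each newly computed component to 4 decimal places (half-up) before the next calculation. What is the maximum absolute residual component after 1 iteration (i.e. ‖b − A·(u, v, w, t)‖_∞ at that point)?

3.9286

Iteration 1:
  u = (-8 - (-4)·0.0000 - (-2)·0.0000 - (4)·0.0000) / (-13) = 0.6154
  v = (2 - (-2)·0.6154 - (-2)·0.0000 - (-1)·0.0000) / (7) = 0.4615
  w = (-1 - (2)·0.6154 - (2)·0.4615 - (1)·0.0000) / (8) = -0.3942
  t = (-8 - (4)·0.6154 - (-3)·0.4615 - (3)·-0.3942) / (11) = -0.7177
Residual b − A·x = (3.9286, -1.5058, 0.7175, 0.0002); ∞-norm = 3.9286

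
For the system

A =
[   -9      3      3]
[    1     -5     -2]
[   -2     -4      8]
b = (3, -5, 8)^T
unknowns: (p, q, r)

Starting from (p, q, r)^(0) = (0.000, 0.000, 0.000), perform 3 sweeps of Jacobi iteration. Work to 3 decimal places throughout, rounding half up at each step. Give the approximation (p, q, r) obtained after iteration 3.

(0.317, 0.500, 1.350)

Iteration 1:
  p = (3 - (3)·0.000 - (3)·0.000) / (-9) = -0.333
  q = (-5 - (1)·0.000 - (-2)·0.000) / (-5) = 1.000
  r = (8 - (-2)·0.000 - (-4)·0.000) / (8) = 1.000
Iteration 2:
  p = (3 - (3)·1.000 - (3)·1.000) / (-9) = 0.333
  q = (-5 - (1)·-0.333 - (-2)·1.000) / (-5) = 0.533
  r = (8 - (-2)·-0.333 - (-4)·1.000) / (8) = 1.417
Iteration 3:
  p = (3 - (3)·0.533 - (3)·1.417) / (-9) = 0.317
  q = (-5 - (1)·0.333 - (-2)·1.417) / (-5) = 0.500
  r = (8 - (-2)·0.333 - (-4)·0.533) / (8) = 1.350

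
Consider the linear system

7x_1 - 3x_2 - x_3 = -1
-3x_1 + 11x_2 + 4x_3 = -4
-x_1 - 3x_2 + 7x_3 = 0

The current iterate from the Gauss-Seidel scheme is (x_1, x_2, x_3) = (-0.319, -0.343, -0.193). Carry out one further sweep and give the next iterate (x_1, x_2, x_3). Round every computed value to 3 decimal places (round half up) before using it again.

(-0.317, -0.380, -0.208)

One sweep:
  x_1 = (-1 - (-3)·-0.343 - (-1)·-0.193) / (7) = -0.317
  x_2 = (-4 - (-3)·-0.317 - (4)·-0.193) / (11) = -0.380
  x_3 = (0 - (-1)·-0.317 - (-3)·-0.380) / (7) = -0.208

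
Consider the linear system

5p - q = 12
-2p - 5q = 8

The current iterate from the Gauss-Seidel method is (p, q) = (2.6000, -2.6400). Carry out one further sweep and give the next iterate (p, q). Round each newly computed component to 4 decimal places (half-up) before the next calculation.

(1.8720, -2.3488)

One sweep:
  p = (12 - (-1)·-2.6400) / (5) = 1.8720
  q = (8 - (-2)·1.8720) / (-5) = -2.3488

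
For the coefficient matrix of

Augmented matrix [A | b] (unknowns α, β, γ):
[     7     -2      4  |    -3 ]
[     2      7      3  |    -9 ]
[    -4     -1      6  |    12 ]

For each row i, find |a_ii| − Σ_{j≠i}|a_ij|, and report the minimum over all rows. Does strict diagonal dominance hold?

1

row 1: |7| − (2+4) = 1
row 2: |7| − (2+3) = 2
row 3: |6| − (4+1) = 1
minimum over rows = 1 → strictly diagonally dominant (convergence guaranteed)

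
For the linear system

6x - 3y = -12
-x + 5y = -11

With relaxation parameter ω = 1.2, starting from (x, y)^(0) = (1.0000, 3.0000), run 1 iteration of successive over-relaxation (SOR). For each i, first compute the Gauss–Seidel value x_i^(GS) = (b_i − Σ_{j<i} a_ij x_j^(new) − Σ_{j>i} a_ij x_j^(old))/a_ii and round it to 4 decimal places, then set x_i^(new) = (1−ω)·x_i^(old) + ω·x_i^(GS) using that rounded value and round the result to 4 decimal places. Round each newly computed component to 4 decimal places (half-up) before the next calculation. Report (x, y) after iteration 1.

Iteration 1:
  x: GS value = (-12 - (-3)·3.0000) / (6) = -0.5000;  x ← (1−ω)·1.0000 + ω·-0.5000 = -0.8000
  y: GS value = (-11 - (-1)·-0.8000) / (5) = -2.3600;  y ← (1−ω)·3.0000 + ω·-2.3600 = -3.4320

(-0.8000, -3.4320)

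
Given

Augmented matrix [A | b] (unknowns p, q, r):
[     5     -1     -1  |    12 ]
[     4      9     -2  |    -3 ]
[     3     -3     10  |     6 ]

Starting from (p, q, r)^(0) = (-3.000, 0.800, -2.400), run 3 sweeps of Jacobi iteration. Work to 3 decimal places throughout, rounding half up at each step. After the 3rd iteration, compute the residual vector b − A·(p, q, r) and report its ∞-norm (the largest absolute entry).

Iteration 1:
  p = (12 - (-1)·0.800 - (-1)·-2.400) / (5) = 2.080
  q = (-3 - (4)·-3.000 - (-2)·-2.400) / (9) = 0.467
  r = (6 - (3)·-3.000 - (-3)·0.800) / (10) = 1.740
Iteration 2:
  p = (12 - (-1)·0.467 - (-1)·1.740) / (5) = 2.841
  q = (-3 - (4)·2.080 - (-2)·1.740) / (9) = -0.871
  r = (6 - (3)·2.080 - (-3)·0.467) / (10) = 0.116
Iteration 3:
  p = (12 - (-1)·-0.871 - (-1)·0.116) / (5) = 2.249
  q = (-3 - (4)·2.841 - (-2)·0.116) / (9) = -1.570
  r = (6 - (3)·2.841 - (-3)·-0.871) / (10) = -0.514
Residual b − A·x = (-1.329, 1.106, -0.317); ∞-norm = 1.329

1.329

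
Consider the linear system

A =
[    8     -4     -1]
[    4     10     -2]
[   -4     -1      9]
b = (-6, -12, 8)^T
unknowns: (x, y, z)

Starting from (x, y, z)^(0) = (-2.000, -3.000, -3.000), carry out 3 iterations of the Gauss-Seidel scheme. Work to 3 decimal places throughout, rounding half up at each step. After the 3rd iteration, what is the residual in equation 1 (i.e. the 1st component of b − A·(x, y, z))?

0.463

Iteration 1:
  x = (-6 - (-4)·-3.000 - (-1)·-3.000) / (8) = -2.625
  y = (-12 - (4)·-2.625 - (-2)·-3.000) / (10) = -0.750
  z = (8 - (-4)·-2.625 - (-1)·-0.750) / (9) = -0.361
Iteration 2:
  x = (-6 - (-4)·-0.750 - (-1)·-0.361) / (8) = -1.170
  y = (-12 - (4)·-1.170 - (-2)·-0.361) / (10) = -0.804
  z = (8 - (-4)·-1.170 - (-1)·-0.804) / (9) = 0.280
Iteration 3:
  x = (-6 - (-4)·-0.804 - (-1)·0.280) / (8) = -1.117
  y = (-12 - (4)·-1.117 - (-2)·0.280) / (10) = -0.697
  z = (8 - (-4)·-1.117 - (-1)·-0.697) / (9) = 0.315
Residual b − A·x = (0.463, 0.068, 0.000)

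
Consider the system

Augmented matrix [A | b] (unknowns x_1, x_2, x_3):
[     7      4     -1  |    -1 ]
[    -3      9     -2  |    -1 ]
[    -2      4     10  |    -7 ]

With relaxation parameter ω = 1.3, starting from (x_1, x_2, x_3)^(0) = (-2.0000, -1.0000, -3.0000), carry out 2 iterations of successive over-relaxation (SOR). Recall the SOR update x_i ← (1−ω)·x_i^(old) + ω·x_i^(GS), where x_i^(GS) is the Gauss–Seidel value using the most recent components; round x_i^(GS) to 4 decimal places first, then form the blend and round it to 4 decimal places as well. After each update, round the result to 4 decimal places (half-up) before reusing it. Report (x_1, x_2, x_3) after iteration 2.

Iteration 1:
  x_1: GS value = (-1 - (4)·-1.0000 - (-1)·-3.0000) / (7) = 0.0000;  x_1 ← (1−ω)·-2.0000 + ω·0.0000 = 0.6000
  x_2: GS value = (-1 - (-3)·0.6000 - (-2)·-3.0000) / (9) = -0.5778;  x_2 ← (1−ω)·-1.0000 + ω·-0.5778 = -0.4511
  x_3: GS value = (-7 - (-2)·0.6000 - (4)·-0.4511) / (10) = -0.3996;  x_3 ← (1−ω)·-3.0000 + ω·-0.3996 = 0.3805
Iteration 2:
  x_1: GS value = (-1 - (4)·-0.4511 - (-1)·0.3805) / (7) = 0.1693;  x_1 ← (1−ω)·0.6000 + ω·0.1693 = 0.0401
  x_2: GS value = (-1 - (-3)·0.0401 - (-2)·0.3805) / (9) = -0.0132;  x_2 ← (1−ω)·-0.4511 + ω·-0.0132 = 0.1182
  x_3: GS value = (-7 - (-2)·0.0401 - (4)·0.1182) / (10) = -0.7393;  x_3 ← (1−ω)·0.3805 + ω·-0.7393 = -1.0752

(0.0401, 0.1182, -1.0752)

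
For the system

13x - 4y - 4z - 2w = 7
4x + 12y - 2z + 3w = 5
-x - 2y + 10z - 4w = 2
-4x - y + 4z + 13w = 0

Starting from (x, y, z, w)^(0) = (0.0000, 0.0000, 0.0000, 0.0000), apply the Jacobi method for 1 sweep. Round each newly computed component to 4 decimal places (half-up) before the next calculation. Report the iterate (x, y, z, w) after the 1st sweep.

Iteration 1:
  x = (7 - (-4)·0.0000 - (-4)·0.0000 - (-2)·0.0000) / (13) = 0.5385
  y = (5 - (4)·0.0000 - (-2)·0.0000 - (3)·0.0000) / (12) = 0.4167
  z = (2 - (-1)·0.0000 - (-2)·0.0000 - (-4)·0.0000) / (10) = 0.2000
  w = (0 - (-4)·0.0000 - (-1)·0.0000 - (4)·0.0000) / (13) = 0.0000

(0.5385, 0.4167, 0.2000, 0.0000)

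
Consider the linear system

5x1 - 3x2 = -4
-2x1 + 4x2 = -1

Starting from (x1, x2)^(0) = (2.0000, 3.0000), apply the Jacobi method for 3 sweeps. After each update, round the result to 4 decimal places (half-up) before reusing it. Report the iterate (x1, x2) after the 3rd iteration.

Iteration 1:
  x1 = (-4 - (-3)·3.0000) / (5) = 1.0000
  x2 = (-1 - (-2)·2.0000) / (4) = 0.7500
Iteration 2:
  x1 = (-4 - (-3)·0.7500) / (5) = -0.3500
  x2 = (-1 - (-2)·1.0000) / (4) = 0.2500
Iteration 3:
  x1 = (-4 - (-3)·0.2500) / (5) = -0.6500
  x2 = (-1 - (-2)·-0.3500) / (4) = -0.4250

(-0.6500, -0.4250)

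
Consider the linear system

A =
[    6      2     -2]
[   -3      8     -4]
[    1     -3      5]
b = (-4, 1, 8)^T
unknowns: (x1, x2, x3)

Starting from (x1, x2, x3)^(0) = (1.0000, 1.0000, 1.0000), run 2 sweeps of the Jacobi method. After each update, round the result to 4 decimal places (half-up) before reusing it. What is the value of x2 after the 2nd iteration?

0.8750

Iteration 1:
  x1 = (-4 - (2)·1.0000 - (-2)·1.0000) / (6) = -0.6667
  x2 = (1 - (-3)·1.0000 - (-4)·1.0000) / (8) = 1.0000
  x3 = (8 - (1)·1.0000 - (-3)·1.0000) / (5) = 2.0000
Iteration 2:
  x1 = (-4 - (2)·1.0000 - (-2)·2.0000) / (6) = -0.3333
  x2 = (1 - (-3)·-0.6667 - (-4)·2.0000) / (8) = 0.8750
  x3 = (8 - (1)·-0.6667 - (-3)·1.0000) / (5) = 2.3333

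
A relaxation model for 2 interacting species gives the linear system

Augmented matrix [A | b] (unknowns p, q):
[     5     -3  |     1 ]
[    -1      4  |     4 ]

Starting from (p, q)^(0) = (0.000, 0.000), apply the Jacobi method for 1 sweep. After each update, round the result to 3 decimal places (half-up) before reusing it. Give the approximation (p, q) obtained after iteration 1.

Iteration 1:
  p = (1 - (-3)·0.000) / (5) = 0.200
  q = (4 - (-1)·0.000) / (4) = 1.000

(0.200, 1.000)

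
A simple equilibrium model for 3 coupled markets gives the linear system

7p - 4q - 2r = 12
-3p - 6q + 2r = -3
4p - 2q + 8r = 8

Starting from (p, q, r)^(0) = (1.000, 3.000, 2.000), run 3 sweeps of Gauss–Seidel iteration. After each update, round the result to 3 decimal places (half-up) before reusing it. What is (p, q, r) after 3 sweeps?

Iteration 1:
  p = (12 - (-4)·3.000 - (-2)·2.000) / (7) = 4.000
  q = (-3 - (-3)·4.000 - (2)·2.000) / (-6) = -0.833
  r = (8 - (4)·4.000 - (-2)·-0.833) / (8) = -1.208
Iteration 2:
  p = (12 - (-4)·-0.833 - (-2)·-1.208) / (7) = 0.893
  q = (-3 - (-3)·0.893 - (2)·-1.208) / (-6) = -0.349
  r = (8 - (4)·0.893 - (-2)·-0.349) / (8) = 0.466
Iteration 3:
  p = (12 - (-4)·-0.349 - (-2)·0.466) / (7) = 1.648
  q = (-3 - (-3)·1.648 - (2)·0.466) / (-6) = -0.169
  r = (8 - (4)·1.648 - (-2)·-0.169) / (8) = 0.134

(1.648, -0.169, 0.134)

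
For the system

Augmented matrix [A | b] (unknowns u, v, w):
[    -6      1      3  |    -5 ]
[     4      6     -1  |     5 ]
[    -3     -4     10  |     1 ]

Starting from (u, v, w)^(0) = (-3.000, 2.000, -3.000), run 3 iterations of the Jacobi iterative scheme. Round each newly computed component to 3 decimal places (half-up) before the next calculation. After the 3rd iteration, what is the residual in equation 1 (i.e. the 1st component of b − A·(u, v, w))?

Iteration 1:
  u = (-5 - (1)·2.000 - (3)·-3.000) / (-6) = -0.333
  v = (5 - (4)·-3.000 - (-1)·-3.000) / (6) = 2.333
  w = (1 - (-3)·-3.000 - (-4)·2.000) / (10) = 0.000
Iteration 2:
  u = (-5 - (1)·2.333 - (3)·0.000) / (-6) = 1.222
  v = (5 - (4)·-0.333 - (-1)·0.000) / (6) = 1.055
  w = (1 - (-3)·-0.333 - (-4)·2.333) / (10) = 0.933
Iteration 3:
  u = (-5 - (1)·1.055 - (3)·0.933) / (-6) = 1.476
  v = (5 - (4)·1.222 - (-1)·0.933) / (6) = 0.174
  w = (1 - (-3)·1.222 - (-4)·1.055) / (10) = 0.889
Residual b − A·x = (1.015, -1.059, -2.766)

1.015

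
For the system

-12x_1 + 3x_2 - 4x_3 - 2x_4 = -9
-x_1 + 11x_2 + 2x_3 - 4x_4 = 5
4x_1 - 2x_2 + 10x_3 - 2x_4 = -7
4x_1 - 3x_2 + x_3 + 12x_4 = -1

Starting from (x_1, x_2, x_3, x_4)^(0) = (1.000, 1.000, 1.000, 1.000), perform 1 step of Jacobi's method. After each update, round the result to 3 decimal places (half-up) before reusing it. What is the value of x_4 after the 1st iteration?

Iteration 1:
  x_1 = (-9 - (3)·1.000 - (-4)·1.000 - (-2)·1.000) / (-12) = 0.500
  x_2 = (5 - (-1)·1.000 - (2)·1.000 - (-4)·1.000) / (11) = 0.727
  x_3 = (-7 - (4)·1.000 - (-2)·1.000 - (-2)·1.000) / (10) = -0.700
  x_4 = (-1 - (4)·1.000 - (-3)·1.000 - (1)·1.000) / (12) = -0.250

-0.250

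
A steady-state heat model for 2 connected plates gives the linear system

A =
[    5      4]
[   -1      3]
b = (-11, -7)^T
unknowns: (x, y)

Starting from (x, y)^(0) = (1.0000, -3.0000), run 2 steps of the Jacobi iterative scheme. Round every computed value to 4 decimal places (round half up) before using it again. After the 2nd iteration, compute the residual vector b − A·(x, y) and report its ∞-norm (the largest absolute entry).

Iteration 1:
  x = (-11 - (4)·-3.0000) / (5) = 0.2000
  y = (-7 - (-1)·1.0000) / (3) = -2.0000
Iteration 2:
  x = (-11 - (4)·-2.0000) / (5) = -0.6000
  y = (-7 - (-1)·0.2000) / (3) = -2.2667
Residual b − A·x = (1.0668, -0.7999); ∞-norm = 1.0668

1.0668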